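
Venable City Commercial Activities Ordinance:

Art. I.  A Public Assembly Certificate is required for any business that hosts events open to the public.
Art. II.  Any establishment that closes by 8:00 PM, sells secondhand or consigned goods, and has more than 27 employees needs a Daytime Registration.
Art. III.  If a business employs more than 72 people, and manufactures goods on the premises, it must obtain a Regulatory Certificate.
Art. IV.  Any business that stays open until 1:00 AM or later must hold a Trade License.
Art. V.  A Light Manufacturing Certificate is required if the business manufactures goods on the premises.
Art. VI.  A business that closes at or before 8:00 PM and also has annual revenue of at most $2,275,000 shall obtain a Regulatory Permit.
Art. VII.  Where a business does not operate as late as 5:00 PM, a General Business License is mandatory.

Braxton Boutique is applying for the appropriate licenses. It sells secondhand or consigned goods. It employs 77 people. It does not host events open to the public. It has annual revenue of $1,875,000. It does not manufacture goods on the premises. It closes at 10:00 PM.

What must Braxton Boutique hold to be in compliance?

None

Art. I. does not host events open to the public → Public Assembly Certificate not required.
Art. II. closes 10:00 PM, after 8:00 PM; sells secondhand or consigned goods; employees 77 > 27 → Daytime Registration not required.
Art. III. employees 77 > 72; does not manufacture goods on the premises → Regulatory Certificate not required.
Art. IV. closes 10:00 PM, at/before 1:00 AM → Trade License not required.
Art. V. does not manufacture goods on the premises → Light Manufacturing Certificate not required.
Art. VI. closes 10:00 PM, after 8:00 PM; revenue $1,875,000 ≤ $2,275,000 → Regulatory Permit not required.
Art. VII. closes 10:00 PM, after 5:00 PM → General Business License not required.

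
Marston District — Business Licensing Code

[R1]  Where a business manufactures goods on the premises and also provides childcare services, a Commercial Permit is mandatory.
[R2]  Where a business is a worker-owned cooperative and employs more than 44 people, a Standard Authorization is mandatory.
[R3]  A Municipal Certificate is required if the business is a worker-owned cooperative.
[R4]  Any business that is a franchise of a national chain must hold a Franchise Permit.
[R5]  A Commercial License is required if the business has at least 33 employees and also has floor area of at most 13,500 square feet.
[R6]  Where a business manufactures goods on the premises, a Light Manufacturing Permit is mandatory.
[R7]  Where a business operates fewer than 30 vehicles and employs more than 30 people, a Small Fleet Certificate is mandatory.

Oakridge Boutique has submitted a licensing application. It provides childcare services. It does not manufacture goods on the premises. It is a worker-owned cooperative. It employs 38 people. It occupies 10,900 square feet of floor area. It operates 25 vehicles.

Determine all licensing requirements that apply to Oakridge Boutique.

Commercial License, Municipal Certificate, Small Fleet Certificate

[R1] does not manufacture goods on the premises; provides childcare services → Commercial Permit not required.
[R2] is a worker-owned cooperative; employees 38 ≤ 44 → Standard Authorization not required.
[R3] is a worker-owned cooperative → Municipal Certificate required.
[R4] is a worker-owned cooperative (not: is a franchise of a national chain) → Franchise Permit not required.
[R5] employees 38 ≥ 33; floor area 10,900 square feet ≤ 13,500 square feet → Commercial License required.
[R6] does not manufacture goods on the premises → Light Manufacturing Permit not required.
[R7] vehicles 25 < 30; employees 38 > 30 → Small Fleet Certificate required.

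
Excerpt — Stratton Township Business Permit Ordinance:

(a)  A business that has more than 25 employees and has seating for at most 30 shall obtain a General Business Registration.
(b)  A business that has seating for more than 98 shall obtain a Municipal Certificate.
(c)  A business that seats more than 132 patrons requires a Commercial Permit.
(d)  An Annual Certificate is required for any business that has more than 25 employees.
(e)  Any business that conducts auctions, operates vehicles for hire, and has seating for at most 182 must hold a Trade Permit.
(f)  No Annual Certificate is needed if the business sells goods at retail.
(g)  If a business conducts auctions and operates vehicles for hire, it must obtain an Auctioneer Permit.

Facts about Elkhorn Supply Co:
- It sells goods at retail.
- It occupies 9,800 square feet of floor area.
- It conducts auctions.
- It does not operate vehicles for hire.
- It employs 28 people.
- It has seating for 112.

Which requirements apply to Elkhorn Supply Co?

(a) employees 28 > 25; seating 112 > 30 → General Business Registration not required.
(b) seating 112 > 98 → Municipal Certificate required.
(c) seating 112 ≤ 132 → Commercial Permit not required.
(d) employees 28 > 25 → Annual Certificate required.
(e) conducts auctions; does not operate vehicles for hire; seating 112 ≤ 182 → Trade Permit not required.
(f) sells goods at retail → exempt from Annual Certificate.
(g) conducts auctions; does not operate vehicles for hire → Auctioneer Permit not required.

Municipal Certificate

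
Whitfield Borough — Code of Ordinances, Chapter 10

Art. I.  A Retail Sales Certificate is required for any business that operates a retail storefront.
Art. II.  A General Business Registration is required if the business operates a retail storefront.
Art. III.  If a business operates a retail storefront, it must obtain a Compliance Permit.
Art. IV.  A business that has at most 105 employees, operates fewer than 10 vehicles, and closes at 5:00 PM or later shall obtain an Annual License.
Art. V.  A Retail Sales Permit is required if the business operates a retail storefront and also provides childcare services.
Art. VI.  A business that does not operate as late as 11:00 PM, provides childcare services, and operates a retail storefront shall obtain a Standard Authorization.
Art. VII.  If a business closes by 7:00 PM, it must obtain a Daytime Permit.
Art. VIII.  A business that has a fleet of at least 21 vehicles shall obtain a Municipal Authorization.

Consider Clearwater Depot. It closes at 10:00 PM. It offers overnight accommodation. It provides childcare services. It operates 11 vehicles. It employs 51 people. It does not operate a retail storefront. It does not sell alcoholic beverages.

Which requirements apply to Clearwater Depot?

Art. I. does not operate a retail storefront → Retail Sales Certificate not required.
Art. II. does not operate a retail storefront → General Business Registration not required.
Art. III. does not operate a retail storefront → Compliance Permit not required.
Art. IV. employees 51 ≤ 105; vehicles 11 ≥ 10; closes 10:00 PM, after 5:00 PM → Annual License not required.
Art. V. does not operate a retail storefront; provides childcare services → Retail Sales Permit not required.
Art. VI. closes 10:00 PM, at/before 11:00 PM; provides childcare services; does not operate a retail storefront → Standard Authorization not required.
Art. VII. closes 10:00 PM, after 7:00 PM → Daytime Permit not required.
Art. VIII. vehicles 11 < 21 → Municipal Authorization not required.

None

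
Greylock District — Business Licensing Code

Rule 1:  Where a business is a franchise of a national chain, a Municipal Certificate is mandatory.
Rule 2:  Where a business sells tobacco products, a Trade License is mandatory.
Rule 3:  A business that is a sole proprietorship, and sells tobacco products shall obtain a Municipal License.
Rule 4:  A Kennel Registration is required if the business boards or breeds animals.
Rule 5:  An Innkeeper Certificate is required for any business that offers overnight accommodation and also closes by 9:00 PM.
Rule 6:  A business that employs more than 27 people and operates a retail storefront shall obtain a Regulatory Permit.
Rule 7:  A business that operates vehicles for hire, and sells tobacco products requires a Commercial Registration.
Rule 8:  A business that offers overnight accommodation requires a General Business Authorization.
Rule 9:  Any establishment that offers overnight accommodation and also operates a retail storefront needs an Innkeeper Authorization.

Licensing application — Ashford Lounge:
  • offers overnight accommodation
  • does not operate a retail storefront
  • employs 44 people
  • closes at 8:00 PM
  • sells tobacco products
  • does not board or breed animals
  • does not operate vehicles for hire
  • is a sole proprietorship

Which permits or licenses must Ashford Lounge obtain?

General Business Authorization, Innkeeper Certificate, Municipal License, Trade License

Rule 1: is a sole proprietorship (not: is a franchise of a national chain) → Municipal Certificate not required.
Rule 2: sells tobacco products → Trade License required.
Rule 3: is a sole proprietorship; sells tobacco products → Municipal License required.
Rule 4: does not board or breed animals → Kennel Registration not required.
Rule 5: offers overnight accommodation; closes 8:00 PM, at/before 9:00 PM → Innkeeper Certificate required.
Rule 6: employees 44 > 27; does not operate a retail storefront → Regulatory Permit not required.
Rule 7: does not operate vehicles for hire; sells tobacco products → Commercial Registration not required.
Rule 8: offers overnight accommodation → General Business Authorization required.
Rule 9: offers overnight accommodation; does not operate a retail storefront → Innkeeper Authorization not required.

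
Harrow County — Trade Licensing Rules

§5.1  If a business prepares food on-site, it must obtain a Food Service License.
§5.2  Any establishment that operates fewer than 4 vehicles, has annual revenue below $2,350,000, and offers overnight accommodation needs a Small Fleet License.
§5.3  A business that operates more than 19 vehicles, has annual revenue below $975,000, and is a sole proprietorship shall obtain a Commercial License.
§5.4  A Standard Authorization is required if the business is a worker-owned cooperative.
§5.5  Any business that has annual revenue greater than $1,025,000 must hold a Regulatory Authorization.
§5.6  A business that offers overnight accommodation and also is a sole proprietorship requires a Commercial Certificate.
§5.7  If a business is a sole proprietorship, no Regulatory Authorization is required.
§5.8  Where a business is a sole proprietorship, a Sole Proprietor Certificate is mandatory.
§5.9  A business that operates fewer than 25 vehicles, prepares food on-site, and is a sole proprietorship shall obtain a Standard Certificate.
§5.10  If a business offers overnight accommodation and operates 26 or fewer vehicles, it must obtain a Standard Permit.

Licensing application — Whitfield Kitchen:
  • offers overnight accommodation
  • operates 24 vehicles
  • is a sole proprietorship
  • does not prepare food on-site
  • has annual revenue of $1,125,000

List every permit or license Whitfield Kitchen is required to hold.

§5.1 does not prepare food on-site → Food Service License not required.
§5.2 vehicles 24 ≥ 4; revenue $1,125,000 < $2,350,000; offers overnight accommodation → Small Fleet License not required.
§5.3 vehicles 24 > 19; revenue $1,125,000 ≥ $975,000; is a sole proprietorship → Commercial License not required.
§5.4 is a sole proprietorship (not: is a worker-owned cooperative) → Standard Authorization not required.
§5.5 revenue $1,125,000 > $1,025,000 → Regulatory Authorization required.
§5.6 offers overnight accommodation; is a sole proprietorship → Commercial Certificate required.
§5.7 is a sole proprietorship → exempt from Regulatory Authorization.
§5.8 is a sole proprietorship → Sole Proprietor Certificate required.
§5.9 vehicles 24 < 25; does not prepare food on-site; is a sole proprietorship → Standard Certificate not required.
§5.10 offers overnight accommodation; vehicles 24 ≤ 26 → Standard Permit required.

Commercial Certificate, Sole Proprietor Certificate, Standard Permit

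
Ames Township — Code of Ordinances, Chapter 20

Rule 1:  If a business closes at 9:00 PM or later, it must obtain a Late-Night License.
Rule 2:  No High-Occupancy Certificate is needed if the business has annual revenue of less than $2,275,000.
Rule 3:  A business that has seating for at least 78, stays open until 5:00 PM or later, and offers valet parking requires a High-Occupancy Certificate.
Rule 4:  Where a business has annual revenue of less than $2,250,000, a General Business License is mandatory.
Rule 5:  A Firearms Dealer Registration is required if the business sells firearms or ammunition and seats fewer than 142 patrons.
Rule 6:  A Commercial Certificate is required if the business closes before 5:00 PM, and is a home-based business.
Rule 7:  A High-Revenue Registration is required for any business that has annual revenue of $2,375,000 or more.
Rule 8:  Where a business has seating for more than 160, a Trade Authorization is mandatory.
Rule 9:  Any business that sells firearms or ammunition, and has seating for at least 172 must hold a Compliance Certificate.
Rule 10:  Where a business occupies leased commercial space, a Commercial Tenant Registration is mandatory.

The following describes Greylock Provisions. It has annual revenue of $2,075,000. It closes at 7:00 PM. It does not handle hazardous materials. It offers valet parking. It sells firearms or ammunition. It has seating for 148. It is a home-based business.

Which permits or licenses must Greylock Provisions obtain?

General Business License

Rule 1: closes 7:00 PM, at/before 9:00 PM → Late-Night License not required.
Rule 2: revenue $2,075,000 < $2,275,000 → exempt from High-Occupancy Certificate.
Rule 3: seating 148 ≥ 78; closes 7:00 PM, after 5:00 PM; offers valet parking → High-Occupancy Certificate required.
Rule 4: revenue $2,075,000 < $2,250,000 → General Business License required.
Rule 5: sells firearms or ammunition; seating 148 ≥ 142 → Firearms Dealer Registration not required.
Rule 6: closes 7:00 PM, after 5:00 PM; is a home-based business → Commercial Certificate not required.
Rule 7: revenue $2,075,000 < $2,375,000 → High-Revenue Registration not required.
Rule 8: seating 148 ≤ 160 → Trade Authorization not required.
Rule 9: sells firearms or ammunition; seating 148 < 172 → Compliance Certificate not required.
Rule 10: is a home-based business (not: occupies leased commercial space) → Commercial Tenant Registration not required.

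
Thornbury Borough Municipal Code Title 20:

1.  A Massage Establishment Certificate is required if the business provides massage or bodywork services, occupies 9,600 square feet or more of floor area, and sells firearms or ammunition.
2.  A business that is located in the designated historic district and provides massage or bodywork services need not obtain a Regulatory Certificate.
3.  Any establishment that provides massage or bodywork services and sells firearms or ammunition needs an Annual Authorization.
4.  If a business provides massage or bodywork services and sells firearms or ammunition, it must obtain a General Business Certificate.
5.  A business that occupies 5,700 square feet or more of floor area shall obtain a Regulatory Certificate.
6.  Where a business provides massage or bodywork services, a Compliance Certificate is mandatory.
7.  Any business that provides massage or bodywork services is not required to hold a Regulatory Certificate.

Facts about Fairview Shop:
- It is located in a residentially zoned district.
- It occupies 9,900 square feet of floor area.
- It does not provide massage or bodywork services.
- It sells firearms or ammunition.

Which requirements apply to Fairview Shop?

Regulatory Certificate

1. does not provide massage or bodywork services; floor area 9,900 square feet ≥ 9,600 square feet; sells firearms or ammunition → Massage Establishment Certificate not required.
2. is located in a residentially zoned district (not: is located in the designated historic district); does not provide massage or bodywork services → Regulatory Certificate exemption does not apply.
3. does not provide massage or bodywork services; sells firearms or ammunition → Annual Authorization not required.
4. does not provide massage or bodywork services; sells firearms or ammunition → General Business Certificate not required.
5. floor area 9,900 square feet ≥ 5,700 square feet → Regulatory Certificate required.
6. does not provide massage or bodywork services → Compliance Certificate not required.
7. does not provide massage or bodywork services → Regulatory Certificate exemption does not apply.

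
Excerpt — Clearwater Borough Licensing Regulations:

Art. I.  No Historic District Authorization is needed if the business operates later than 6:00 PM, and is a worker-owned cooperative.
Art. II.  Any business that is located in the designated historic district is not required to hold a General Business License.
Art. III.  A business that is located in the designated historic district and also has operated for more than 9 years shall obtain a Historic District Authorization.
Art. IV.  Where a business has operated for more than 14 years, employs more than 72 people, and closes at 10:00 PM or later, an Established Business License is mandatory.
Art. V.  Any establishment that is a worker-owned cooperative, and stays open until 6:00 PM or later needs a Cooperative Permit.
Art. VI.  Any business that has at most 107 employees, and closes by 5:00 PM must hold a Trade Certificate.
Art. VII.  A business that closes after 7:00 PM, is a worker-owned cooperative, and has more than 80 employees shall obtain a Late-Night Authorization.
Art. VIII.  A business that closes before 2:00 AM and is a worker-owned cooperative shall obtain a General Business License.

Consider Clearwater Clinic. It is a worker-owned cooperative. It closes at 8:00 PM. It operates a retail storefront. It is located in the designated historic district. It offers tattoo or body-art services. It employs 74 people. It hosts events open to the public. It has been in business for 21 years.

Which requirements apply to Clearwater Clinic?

Cooperative Permit

Art. I. closes 8:00 PM, after 6:00 PM; is a worker-owned cooperative → exempt from Historic District Authorization.
Art. II. is located in the designated historic district → exempt from General Business License.
Art. III. is located in the designated historic district; years in business 21 > 9 → Historic District Authorization required.
Art. IV. years in business 21 > 14; employees 74 > 72; closes 8:00 PM, at/before 10:00 PM → Established Business License not required.
Art. V. is a worker-owned cooperative; closes 8:00 PM, after 6:00 PM → Cooperative Permit required.
Art. VI. employees 74 ≤ 107; closes 8:00 PM, after 5:00 PM → Trade Certificate not required.
Art. VII. closes 8:00 PM, after 7:00 PM; is a worker-owned cooperative; employees 74 ≤ 80 → Late-Night Authorization not required.
Art. VIII. closes 8:00 PM, at/before 2:00 AM; is a worker-owned cooperative → General Business License required.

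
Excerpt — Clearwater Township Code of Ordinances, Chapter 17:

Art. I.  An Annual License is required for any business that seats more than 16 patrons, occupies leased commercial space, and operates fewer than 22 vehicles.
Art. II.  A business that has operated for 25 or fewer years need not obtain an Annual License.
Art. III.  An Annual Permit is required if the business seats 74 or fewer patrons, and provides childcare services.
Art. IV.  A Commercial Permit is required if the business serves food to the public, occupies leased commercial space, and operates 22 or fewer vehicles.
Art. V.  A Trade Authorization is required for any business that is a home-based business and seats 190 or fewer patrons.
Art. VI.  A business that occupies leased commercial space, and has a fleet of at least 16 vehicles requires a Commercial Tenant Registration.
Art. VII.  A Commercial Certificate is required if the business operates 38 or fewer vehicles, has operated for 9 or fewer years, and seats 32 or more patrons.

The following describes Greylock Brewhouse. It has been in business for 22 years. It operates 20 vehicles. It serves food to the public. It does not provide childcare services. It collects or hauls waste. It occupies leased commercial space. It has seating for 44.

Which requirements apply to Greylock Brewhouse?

Art. I. seating 44 > 16; occupies leased commercial space; vehicles 20 < 22 → Annual License required.
Art. II. years in business 22 ≤ 25 → exempt from Annual License.
Art. III. seating 44 ≤ 74; does not provide childcare services → Annual Permit not required.
Art. IV. serves food to the public; occupies leased commercial space; vehicles 20 ≤ 22 → Commercial Permit required.
Art. V. occupies leased commercial space (not: is a home-based business); seating 44 ≤ 190 → Trade Authorization not required.
Art. VI. occupies leased commercial space; vehicles 20 ≥ 16 → Commercial Tenant Registration required.
Art. VII. vehicles 20 ≤ 38; years in business 22 > 9; seating 44 ≥ 32 → Commercial Certificate not required.

Commercial Permit, Commercial Tenant Registration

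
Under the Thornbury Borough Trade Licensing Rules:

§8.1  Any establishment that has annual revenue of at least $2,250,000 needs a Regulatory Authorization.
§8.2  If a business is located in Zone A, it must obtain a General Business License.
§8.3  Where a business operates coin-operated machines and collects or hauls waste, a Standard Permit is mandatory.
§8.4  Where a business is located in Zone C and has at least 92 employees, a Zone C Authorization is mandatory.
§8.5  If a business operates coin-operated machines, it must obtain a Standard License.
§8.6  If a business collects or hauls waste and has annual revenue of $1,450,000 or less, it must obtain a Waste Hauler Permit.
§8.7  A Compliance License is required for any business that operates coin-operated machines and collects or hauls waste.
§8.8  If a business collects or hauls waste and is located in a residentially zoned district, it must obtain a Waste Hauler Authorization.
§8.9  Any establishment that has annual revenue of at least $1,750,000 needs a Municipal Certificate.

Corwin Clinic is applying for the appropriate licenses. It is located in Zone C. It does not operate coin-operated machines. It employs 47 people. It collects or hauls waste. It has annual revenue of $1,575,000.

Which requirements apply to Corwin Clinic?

None

§8.1 revenue $1,575,000 < $2,250,000 → Regulatory Authorization not required.
§8.2 is located in Zone C (not: is located in Zone A) → General Business License not required.
§8.3 does not operate coin-operated machines; collects or hauls waste → Standard Permit not required.
§8.4 is located in Zone C; employees 47 < 92 → Zone C Authorization not required.
§8.5 does not operate coin-operated machines → Standard License not required.
§8.6 collects or hauls waste; revenue $1,575,000 > $1,450,000 → Waste Hauler Permit not required.
§8.7 does not operate coin-operated machines; collects or hauls waste → Compliance License not required.
§8.8 collects or hauls waste; is located in Zone C (not: is located in a residentially zoned district) → Waste Hauler Authorization not required.
§8.9 revenue $1,575,000 < $1,750,000 → Municipal Certificate not required.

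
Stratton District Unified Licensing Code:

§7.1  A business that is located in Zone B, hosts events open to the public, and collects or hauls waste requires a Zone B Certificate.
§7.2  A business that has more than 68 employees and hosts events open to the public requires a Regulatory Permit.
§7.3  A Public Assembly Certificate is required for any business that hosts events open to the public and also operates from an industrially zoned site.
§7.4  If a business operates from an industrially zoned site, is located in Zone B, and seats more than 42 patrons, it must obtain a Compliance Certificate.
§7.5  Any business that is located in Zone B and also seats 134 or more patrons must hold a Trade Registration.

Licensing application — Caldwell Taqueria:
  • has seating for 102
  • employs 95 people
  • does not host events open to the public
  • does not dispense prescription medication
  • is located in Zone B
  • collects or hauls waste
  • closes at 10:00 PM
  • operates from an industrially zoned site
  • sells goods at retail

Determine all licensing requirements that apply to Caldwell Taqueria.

§7.1 is located in Zone B; does not host events open to the public; collects or hauls waste → Zone B Certificate not required.
§7.2 employees 95 > 68; does not host events open to the public → Regulatory Permit not required.
§7.3 does not host events open to the public; operates from an industrially zoned site → Public Assembly Certificate not required.
§7.4 operates from an industrially zoned site; is located in Zone B; seating 102 > 42 → Compliance Certificate required.
§7.5 is located in Zone B; seating 102 < 134 → Trade Registration not required.

Compliance Certificate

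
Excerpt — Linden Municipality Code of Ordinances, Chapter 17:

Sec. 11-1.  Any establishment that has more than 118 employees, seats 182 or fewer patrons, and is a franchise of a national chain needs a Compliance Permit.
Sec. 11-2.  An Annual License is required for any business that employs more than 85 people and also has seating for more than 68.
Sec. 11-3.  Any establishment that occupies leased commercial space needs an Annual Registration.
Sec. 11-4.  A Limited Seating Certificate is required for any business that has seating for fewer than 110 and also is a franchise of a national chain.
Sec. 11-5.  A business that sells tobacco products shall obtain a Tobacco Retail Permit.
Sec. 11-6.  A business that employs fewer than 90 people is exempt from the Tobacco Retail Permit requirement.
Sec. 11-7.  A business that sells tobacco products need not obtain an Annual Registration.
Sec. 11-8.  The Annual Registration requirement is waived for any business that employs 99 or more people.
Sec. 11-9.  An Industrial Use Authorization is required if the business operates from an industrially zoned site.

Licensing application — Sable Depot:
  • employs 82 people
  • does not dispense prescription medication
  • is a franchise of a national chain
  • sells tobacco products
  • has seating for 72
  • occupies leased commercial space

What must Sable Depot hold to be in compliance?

Sec. 11-1. employees 82 ≤ 118; seating 72 ≤ 182; is a franchise of a national chain → Compliance Permit not required.
Sec. 11-2. employees 82 ≤ 85; seating 72 > 68 → Annual License not required.
Sec. 11-3. occupies leased commercial space → Annual Registration required.
Sec. 11-4. seating 72 < 110; is a franchise of a national chain → Limited Seating Certificate required.
Sec. 11-5. sells tobacco products → Tobacco Retail Permit required.
Sec. 11-6. employees 82 < 90 → exempt from Tobacco Retail Permit.
Sec. 11-7. sells tobacco products → exempt from Annual Registration.
Sec. 11-8. employees 82 < 99 → Annual Registration exemption does not apply.
Sec. 11-9. occupies leased commercial space (not: operates from an industrially zoned site) → Industrial Use Authorization not required.

Limited Seating Certificate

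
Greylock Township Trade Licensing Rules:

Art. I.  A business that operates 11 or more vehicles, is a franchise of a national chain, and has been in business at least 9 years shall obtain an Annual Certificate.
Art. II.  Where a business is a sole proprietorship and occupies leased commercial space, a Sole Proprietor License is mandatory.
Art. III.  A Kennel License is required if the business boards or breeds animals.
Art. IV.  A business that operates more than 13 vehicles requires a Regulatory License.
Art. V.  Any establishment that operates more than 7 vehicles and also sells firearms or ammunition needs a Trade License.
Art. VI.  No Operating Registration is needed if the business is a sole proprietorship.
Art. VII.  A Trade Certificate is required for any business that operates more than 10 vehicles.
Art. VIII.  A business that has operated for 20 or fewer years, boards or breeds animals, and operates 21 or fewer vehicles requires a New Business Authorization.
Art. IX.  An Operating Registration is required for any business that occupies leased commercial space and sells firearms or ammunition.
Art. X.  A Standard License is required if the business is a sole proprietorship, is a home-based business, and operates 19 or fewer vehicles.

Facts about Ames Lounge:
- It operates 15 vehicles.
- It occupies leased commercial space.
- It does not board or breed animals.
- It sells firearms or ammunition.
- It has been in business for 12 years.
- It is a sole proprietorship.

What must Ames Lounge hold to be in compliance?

Art. I. vehicles 15 ≥ 11; is a sole proprietorship (not: is a franchise of a national chain); years in business 12 ≥ 9 → Annual Certificate not required.
Art. II. is a sole proprietorship; occupies leased commercial space → Sole Proprietor License required.
Art. III. does not board or breed animals → Kennel License not required.
Art. IV. vehicles 15 > 13 → Regulatory License required.
Art. V. vehicles 15 > 7; sells firearms or ammunition → Trade License required.
Art. VI. is a sole proprietorship → exempt from Operating Registration.
Art. VII. vehicles 15 > 10 → Trade Certificate required.
Art. VIII. years in business 12 ≤ 20; does not board or breed animals; vehicles 15 ≤ 21 → New Business Authorization not required.
Art. IX. occupies leased commercial space; sells firearms or ammunition → Operating Registration required.
Art. X. is a sole proprietorship; occupies leased commercial space (not: is a home-based business); vehicles 15 ≤ 19 → Standard License not required.

Regulatory License, Sole Proprietor License, Trade Certificate, Trade License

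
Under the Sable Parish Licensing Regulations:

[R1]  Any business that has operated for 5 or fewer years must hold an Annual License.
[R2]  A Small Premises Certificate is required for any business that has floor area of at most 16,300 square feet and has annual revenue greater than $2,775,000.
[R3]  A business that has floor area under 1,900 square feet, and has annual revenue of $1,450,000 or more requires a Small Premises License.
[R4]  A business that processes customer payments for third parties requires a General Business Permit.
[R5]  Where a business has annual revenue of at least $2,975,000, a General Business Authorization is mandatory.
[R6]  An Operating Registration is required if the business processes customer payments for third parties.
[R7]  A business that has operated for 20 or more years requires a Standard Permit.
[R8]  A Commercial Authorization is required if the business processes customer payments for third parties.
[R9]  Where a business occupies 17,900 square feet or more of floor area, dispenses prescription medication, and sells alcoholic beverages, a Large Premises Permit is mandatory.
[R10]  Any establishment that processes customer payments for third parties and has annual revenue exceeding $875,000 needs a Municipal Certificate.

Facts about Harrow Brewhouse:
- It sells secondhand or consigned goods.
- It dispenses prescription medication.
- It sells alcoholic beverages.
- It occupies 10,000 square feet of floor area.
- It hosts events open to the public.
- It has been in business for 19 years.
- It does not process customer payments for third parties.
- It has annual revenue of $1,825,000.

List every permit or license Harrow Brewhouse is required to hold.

None

[R1] years in business 19 > 5 → Annual License not required.
[R2] floor area 10,000 square feet ≤ 16,300 square feet; revenue $1,825,000 ≤ $2,775,000 → Small Premises Certificate not required.
[R3] floor area 10,000 square feet ≥ 1,900 square feet; revenue $1,825,000 ≥ $1,450,000 → Small Premises License not required.
[R4] does not process customer payments for third parties → General Business Permit not required.
[R5] revenue $1,825,000 < $2,975,000 → General Business Authorization not required.
[R6] does not process customer payments for third parties → Operating Registration not required.
[R7] years in business 19 < 20 → Standard Permit not required.
[R8] does not process customer payments for third parties → Commercial Authorization not required.
[R9] floor area 10,000 square feet < 17,900 square feet; dispenses prescription medication; sells alcoholic beverages → Large Premises Permit not required.
[R10] does not process customer payments for third parties; revenue $1,825,000 > $875,000 → Municipal Certificate not required.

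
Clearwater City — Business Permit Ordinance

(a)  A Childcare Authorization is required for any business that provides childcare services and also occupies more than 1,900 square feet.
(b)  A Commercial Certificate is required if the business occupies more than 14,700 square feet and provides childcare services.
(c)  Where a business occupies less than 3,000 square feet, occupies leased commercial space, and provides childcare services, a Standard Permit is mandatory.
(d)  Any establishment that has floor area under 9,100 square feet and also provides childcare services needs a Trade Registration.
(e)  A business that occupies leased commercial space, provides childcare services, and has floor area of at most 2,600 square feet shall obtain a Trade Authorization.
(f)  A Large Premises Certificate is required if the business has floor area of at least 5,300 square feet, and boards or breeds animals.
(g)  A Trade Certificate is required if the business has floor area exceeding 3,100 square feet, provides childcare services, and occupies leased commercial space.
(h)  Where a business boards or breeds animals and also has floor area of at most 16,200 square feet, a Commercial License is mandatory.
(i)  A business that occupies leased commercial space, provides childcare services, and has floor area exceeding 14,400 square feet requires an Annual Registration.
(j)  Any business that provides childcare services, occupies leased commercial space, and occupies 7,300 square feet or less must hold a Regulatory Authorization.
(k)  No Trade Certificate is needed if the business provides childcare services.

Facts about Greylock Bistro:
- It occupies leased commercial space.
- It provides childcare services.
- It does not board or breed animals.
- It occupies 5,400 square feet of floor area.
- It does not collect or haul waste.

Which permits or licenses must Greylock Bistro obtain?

(a) provides childcare services; floor area 5,400 square feet > 1,900 square feet → Childcare Authorization required.
(b) floor area 5,400 square feet ≤ 14,700 square feet; provides childcare services → Commercial Certificate not required.
(c) floor area 5,400 square feet ≥ 3,000 square feet; occupies leased commercial space; provides childcare services → Standard Permit not required.
(d) floor area 5,400 square feet < 9,100 square feet; provides childcare services → Trade Registration required.
(e) occupies leased commercial space; provides childcare services; floor area 5,400 square feet > 2,600 square feet → Trade Authorization not required.
(f) floor area 5,400 square feet ≥ 5,300 square feet; does not board or breed animals → Large Premises Certificate not required.
(g) floor area 5,400 square feet > 3,100 square feet; provides childcare services; occupies leased commercial space → Trade Certificate required.
(h) does not board or breed animals; floor area 5,400 square feet ≤ 16,200 square feet → Commercial License not required.
(i) occupies leased commercial space; provides childcare services; floor area 5,400 square feet ≤ 14,400 square feet → Annual Registration not required.
(j) provides childcare services; occupies leased commercial space; floor area 5,400 square feet ≤ 7,300 square feet → Regulatory Authorization required.
(k) provides childcare services → exempt from Trade Certificate.

Childcare Authorization, Regulatory Authorization, Trade Registration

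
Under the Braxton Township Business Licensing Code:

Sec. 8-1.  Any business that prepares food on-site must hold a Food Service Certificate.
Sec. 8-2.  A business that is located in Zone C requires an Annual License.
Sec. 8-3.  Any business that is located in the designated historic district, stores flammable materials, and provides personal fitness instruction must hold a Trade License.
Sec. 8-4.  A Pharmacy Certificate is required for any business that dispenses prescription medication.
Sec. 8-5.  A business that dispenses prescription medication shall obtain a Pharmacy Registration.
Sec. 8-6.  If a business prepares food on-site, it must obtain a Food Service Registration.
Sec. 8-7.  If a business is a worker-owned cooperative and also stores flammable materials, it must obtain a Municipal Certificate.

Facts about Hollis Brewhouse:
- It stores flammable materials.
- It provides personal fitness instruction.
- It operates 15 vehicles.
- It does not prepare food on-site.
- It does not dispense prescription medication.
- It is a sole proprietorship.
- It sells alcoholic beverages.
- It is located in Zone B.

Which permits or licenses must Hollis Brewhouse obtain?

Sec. 8-1. does not prepare food on-site → Food Service Certificate not required.
Sec. 8-2. is located in Zone B (not: is located in Zone C) → Annual License not required.
Sec. 8-3. is located in Zone B (not: is located in the designated historic district); stores flammable materials; provides personal fitness instruction → Trade License not required.
Sec. 8-4. does not dispense prescription medication → Pharmacy Certificate not required.
Sec. 8-5. does not dispense prescription medication → Pharmacy Registration not required.
Sec. 8-6. does not prepare food on-site → Food Service Registration not required.
Sec. 8-7. is a sole proprietorship (not: is a worker-owned cooperative); stores flammable materials → Municipal Certificate not required.

None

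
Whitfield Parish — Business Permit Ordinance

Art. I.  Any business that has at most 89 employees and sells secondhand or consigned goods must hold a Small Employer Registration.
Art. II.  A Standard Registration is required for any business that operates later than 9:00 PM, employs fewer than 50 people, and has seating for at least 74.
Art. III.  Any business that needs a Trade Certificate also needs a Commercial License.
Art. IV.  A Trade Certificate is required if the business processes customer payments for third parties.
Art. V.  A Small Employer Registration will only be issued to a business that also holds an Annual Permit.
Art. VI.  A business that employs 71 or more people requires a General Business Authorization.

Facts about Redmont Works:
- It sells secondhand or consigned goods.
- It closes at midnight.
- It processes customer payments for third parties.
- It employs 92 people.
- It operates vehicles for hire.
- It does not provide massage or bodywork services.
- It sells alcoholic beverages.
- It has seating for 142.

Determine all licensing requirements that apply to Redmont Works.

Commercial License, General Business Authorization, Trade Certificate

Art. I. employees 92 > 89; sells secondhand or consigned goods → Small Employer Registration not required.
Art. II. closes midnight, after 9:00 PM; employees 92 ≥ 50; seating 142 ≥ 74 → Standard Registration not required.
Art. III. Trade Certificate is required → Commercial License also required.
Art. IV. processes customer payments for third parties → Trade Certificate required.
Art. V. Small Employer Registration is not required → no effect.
Art. VI. employees 92 ≥ 71 → General Business Authorization required.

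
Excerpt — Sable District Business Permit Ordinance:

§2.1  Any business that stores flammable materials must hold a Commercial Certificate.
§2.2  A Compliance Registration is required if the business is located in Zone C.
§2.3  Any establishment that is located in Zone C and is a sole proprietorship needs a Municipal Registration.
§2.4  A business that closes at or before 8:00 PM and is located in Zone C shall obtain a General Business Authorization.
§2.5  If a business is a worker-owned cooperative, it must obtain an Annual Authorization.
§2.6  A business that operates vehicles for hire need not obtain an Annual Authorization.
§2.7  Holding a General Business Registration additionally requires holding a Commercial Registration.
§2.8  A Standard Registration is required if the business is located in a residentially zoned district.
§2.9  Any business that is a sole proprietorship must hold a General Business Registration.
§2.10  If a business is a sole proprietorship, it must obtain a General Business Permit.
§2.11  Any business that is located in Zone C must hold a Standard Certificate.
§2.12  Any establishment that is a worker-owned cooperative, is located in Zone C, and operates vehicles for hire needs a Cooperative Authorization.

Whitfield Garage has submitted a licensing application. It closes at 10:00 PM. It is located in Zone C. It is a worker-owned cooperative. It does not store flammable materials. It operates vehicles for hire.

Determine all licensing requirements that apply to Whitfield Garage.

Compliance Registration, Cooperative Authorization, Standard Certificate

§2.1 does not store flammable materials → Commercial Certificate not required.
§2.2 is located in Zone C → Compliance Registration required.
§2.3 is located in Zone C; is a worker-owned cooperative (not: is a sole proprietorship) → Municipal Registration not required.
§2.4 closes 10:00 PM, after 8:00 PM; is located in Zone C → General Business Authorization not required.
§2.5 is a worker-owned cooperative → Annual Authorization required.
§2.6 operates vehicles for hire → exempt from Annual Authorization.
§2.7 General Business Registration is not required → no effect.
§2.8 is located in Zone C (not: is located in a residentially zoned district) → Standard Registration not required.
§2.9 is a worker-owned cooperative (not: is a sole proprietorship) → General Business Registration not required.
§2.10 is a worker-owned cooperative (not: is a sole proprietorship) → General Business Permit not required.
§2.11 is located in Zone C → Standard Certificate required.
§2.12 is a worker-owned cooperative; is located in Zone C; operates vehicles for hire → Cooperative Authorization required.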